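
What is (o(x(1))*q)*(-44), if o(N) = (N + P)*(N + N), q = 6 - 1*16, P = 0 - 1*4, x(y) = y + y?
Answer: -3520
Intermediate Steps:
x(y) = 2*y
P = -4 (P = 0 - 4 = -4)
q = -10 (q = 6 - 16 = -10)
o(N) = 2*N*(-4 + N) (o(N) = (N - 4)*(N + N) = (-4 + N)*(2*N) = 2*N*(-4 + N))
(o(x(1))*q)*(-44) = ((2*(2*1)*(-4 + 2*1))*(-10))*(-44) = ((2*2*(-4 + 2))*(-10))*(-44) = ((2*2*(-2))*(-10))*(-44) = -8*(-10)*(-44) = 80*(-44) = -3520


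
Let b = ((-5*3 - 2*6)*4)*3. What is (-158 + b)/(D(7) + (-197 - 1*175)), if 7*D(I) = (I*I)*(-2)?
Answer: 241/193 ≈ 1.2487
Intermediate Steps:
D(I) = -2*I**2/7 (D(I) = ((I*I)*(-2))/7 = (I**2*(-2))/7 = (-2*I**2)/7 = -2*I**2/7)
b = -324 (b = ((-15 - 12)*4)*3 = -27*4*3 = -108*3 = -324)
(-158 + b)/(D(7) + (-197 - 1*175)) = (-158 - 324)/(-2/7*7**2 + (-197 - 1*175)) = -482/(-2/7*49 + (-197 - 175)) = -482/(-14 - 372) = -482/(-386) = -482*(-1/386) = 241/193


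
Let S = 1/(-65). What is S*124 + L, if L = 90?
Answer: 5726/65 ≈ 88.092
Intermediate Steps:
S = -1/65 ≈ -0.015385
S*124 + L = -1/65*124 + 90 = -124/65 + 90 = 5726/65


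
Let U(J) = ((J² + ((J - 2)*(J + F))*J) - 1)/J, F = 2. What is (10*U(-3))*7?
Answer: 490/3 ≈ 163.33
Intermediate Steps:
U(J) = (-1 + J² + J*(-2 + J)*(2 + J))/J (U(J) = ((J² + ((J - 2)*(J + 2))*J) - 1)/J = ((J² + ((-2 + J)*(2 + J))*J) - 1)/J = ((J² + J*(-2 + J)*(2 + J)) - 1)/J = (-1 + J² + J*(-2 + J)*(2 + J))/J)
(10*U(-3))*7 = (10*(-4 - 3 + (-3)² - 1/(-3)))*7 = (10*(-4 - 3 + 9 - 1*(-⅓)))*7 = (10*(-4 - 3 + 9 + ⅓))*7 = (10*(7/3))*7 = (70/3)*7 = 490/3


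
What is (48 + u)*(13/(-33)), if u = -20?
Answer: -364/33 ≈ -11.030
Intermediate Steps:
(48 + u)*(13/(-33)) = (48 - 20)*(13/(-33)) = 28*(13*(-1/33)) = 28*(-13/33) = -364/33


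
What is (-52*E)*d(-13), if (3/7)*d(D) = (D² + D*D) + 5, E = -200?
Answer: 24970400/3 ≈ 8.3235e+6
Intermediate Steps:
d(D) = 35/3 + 14*D²/3 (d(D) = 7*((D² + D*D) + 5)/3 = 7*((D² + D²) + 5)/3 = 7*(2*D² + 5)/3 = 7*(5 + 2*D²)/3 = 35/3 + 14*D²/3)
(-52*E)*d(-13) = (-52*(-200))*(35/3 + (14/3)*(-13)²) = 10400*(35/3 + (14/3)*169) = 10400*(35/3 + 2366/3) = 10400*(2401/3) = 24970400/3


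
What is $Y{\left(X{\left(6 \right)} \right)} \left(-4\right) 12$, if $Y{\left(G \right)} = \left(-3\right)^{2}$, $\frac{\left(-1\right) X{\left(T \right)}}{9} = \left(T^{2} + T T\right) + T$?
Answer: $-432$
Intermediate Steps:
$X{\left(T \right)} = - 18 T^{2} - 9 T$ ($X{\left(T \right)} = - 9 \left(\left(T^{2} + T T\right) + T\right) = - 9 \left(\left(T^{2} + T^{2}\right) + T\right) = - 9 \left(2 T^{2} + T\right) = - 9 \left(T + 2 T^{2}\right) = - 18 T^{2} - 9 T$)
$Y{\left(G \right)} = 9$
$Y{\left(X{\left(6 \right)} \right)} \left(-4\right) 12 = 9 \left(-4\right) 12 = \left(-36\right) 12 = -432$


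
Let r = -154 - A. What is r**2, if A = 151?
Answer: 93025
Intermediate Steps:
r = -305 (r = -154 - 1*151 = -154 - 151 = -305)
r**2 = (-305)**2 = 93025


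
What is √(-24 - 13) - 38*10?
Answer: -380 + I*√37 ≈ -380.0 + 6.0828*I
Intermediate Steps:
√(-24 - 13) - 38*10 = √(-37) - 380 = I*√37 - 380 = -380 + I*√37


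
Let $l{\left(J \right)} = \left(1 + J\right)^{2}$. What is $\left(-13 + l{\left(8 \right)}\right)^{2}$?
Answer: $4624$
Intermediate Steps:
$\left(-13 + l{\left(8 \right)}\right)^{2} = \left(-13 + \left(1 + 8\right)^{2}\right)^{2} = \left(-13 + 9^{2}\right)^{2} = \left(-13 + 81\right)^{2} = 68^{2} = 4624$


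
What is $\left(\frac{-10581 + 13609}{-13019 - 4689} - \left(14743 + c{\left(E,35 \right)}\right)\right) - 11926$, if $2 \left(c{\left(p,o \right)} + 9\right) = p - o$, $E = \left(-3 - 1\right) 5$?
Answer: $- \frac{235805669}{8854} \approx -26633.0$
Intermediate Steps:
$E = -20$ ($E = \left(-4\right) 5 = -20$)
$c{\left(p,o \right)} = -9 + \frac{p}{2} - \frac{o}{2}$ ($c{\left(p,o \right)} = -9 + \frac{p - o}{2} = -9 - \left(\frac{o}{2} - \frac{p}{2}\right) = -9 + \frac{p}{2} - \frac{o}{2}$)
$\left(\frac{-10581 + 13609}{-13019 - 4689} - \left(14743 + c{\left(E,35 \right)}\right)\right) - 11926 = \left(\frac{-10581 + 13609}{-13019 - 4689} - \left(14734 - 10 - \frac{35}{2}\right)\right) - 11926 = \left(\frac{3028}{-17708} - \frac{29413}{2}\right) - 11926 = \left(3028 \left(- \frac{1}{17708}\right) - \frac{29413}{2}\right) - 11926 = \left(- \frac{757}{4427} + \left(-14743 + \frac{73}{2}\right)\right) - 11926 = \left(- \frac{757}{4427} - \frac{29413}{2}\right) - 11926 = - \frac{130212865}{8854} - 11926 = - \frac{235805669}{8854}$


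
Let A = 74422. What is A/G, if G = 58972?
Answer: 37211/29486 ≈ 1.2620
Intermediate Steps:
A/G = 74422/58972 = 74422*(1/58972) = 37211/29486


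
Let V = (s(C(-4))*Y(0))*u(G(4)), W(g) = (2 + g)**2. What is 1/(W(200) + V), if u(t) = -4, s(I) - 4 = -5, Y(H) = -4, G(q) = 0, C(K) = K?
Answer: 1/40788 ≈ 2.4517e-5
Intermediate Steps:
s(I) = -1 (s(I) = 4 - 5 = -1)
V = -16 (V = -1*(-4)*(-4) = 4*(-4) = -16)
1/(W(200) + V) = 1/((2 + 200)**2 - 16) = 1/(202**2 - 16) = 1/(40804 - 16) = 1/40788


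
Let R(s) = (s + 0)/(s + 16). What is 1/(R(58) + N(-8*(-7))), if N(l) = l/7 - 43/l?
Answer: 2072/16609 ≈ 0.12475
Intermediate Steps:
R(s) = s/(16 + s)
N(l) = -43/l + l/7 (N(l) = l*(⅐) - 43/l = l/7 - 43/l = -43/l + l/7)
1/(R(58) + N(-8*(-7))) = 1/(58/(16 + 58) + (-43/((-8*(-7))) + (-8*(-7))/7)) = 1/(58/74 + (-43/56 + (⅐)*56)) = 1/(58*(1/74) + (-43*1/56 + 8)) = 1/(29/37 + (-43/56 + 8)) = 1/(29/37 + 405/56) = 1/(16609/2072) = 2072/16609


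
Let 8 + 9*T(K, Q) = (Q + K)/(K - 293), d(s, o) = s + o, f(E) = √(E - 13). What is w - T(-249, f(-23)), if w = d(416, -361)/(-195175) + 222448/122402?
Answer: 30938947048307/11653449488730 + I/813 ≈ 2.6549 + 0.00123*I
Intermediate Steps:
f(E) = √(-13 + E)
d(s, o) = o + s
T(K, Q) = -8/9 + (K + Q)/(9*(-293 + K)) (T(K, Q) = -8/9 + ((Q + K)/(K - 293))/9 = -8/9 + ((K + Q)/(-293 + K))/9 = -8/9 + (K + Q)/(9*(-293 + K)))
w = 4340955629/2388981035 (w = (-361 + 416)/(-195175) + 222448/122402 = 55*(-1/195175) + 222448*(1/122402) = -11/39035 + 111224/61201 = 4340955629/2388981035 ≈ 1.8171)
w - T(-249, f(-23)) = 4340955629/2388981035 - (2344 + √(-13 - 23) - 7*(-249))/(9*(-293 - 249)) = 4340955629/2388981035 - (2344 + √(-36) + 1743)/(9*(-542)) = 4340955629/2388981035 - (-1)*(2344 + 6*I + 1743)/(9*542) = 4340955629/2388981035 - (-1)*(4087 + 6*I)/(9*542) = 4340955629/2388981035 - (-4087/4878 - I/813) = 4340955629/2388981035 + (4087/4878 + I/813) = 30938947048307/11653449488730 + I/813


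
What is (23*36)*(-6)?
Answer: -4968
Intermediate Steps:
(23*36)*(-6) = 828*(-6) = -4968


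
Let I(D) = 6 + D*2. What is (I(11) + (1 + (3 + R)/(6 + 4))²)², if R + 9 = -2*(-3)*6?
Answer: 1936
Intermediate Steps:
R = 27 (R = -9 - 2*(-3)*6 = -9 + 6*6 = -9 + 36 = 27)
I(D) = 6 + 2*D
(I(11) + (1 + (3 + R)/(6 + 4))²)² = ((6 + 2*11) + (1 + (3 + 27)/(6 + 4))²)² = ((6 + 22) + (1 + 30/10)²)² = (28 + (1 + 30*(⅒))²)² = (28 + (1 + 3)²)² = (28 + 4²)² = (28 + 16)² = 44² = 1936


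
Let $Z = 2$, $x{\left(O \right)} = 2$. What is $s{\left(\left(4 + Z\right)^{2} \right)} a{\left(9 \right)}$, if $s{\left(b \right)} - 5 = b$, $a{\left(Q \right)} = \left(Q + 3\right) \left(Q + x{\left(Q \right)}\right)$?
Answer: $5412$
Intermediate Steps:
$a{\left(Q \right)} = \left(2 + Q\right) \left(3 + Q\right)$ ($a{\left(Q \right)} = \left(Q + 3\right) \left(Q + 2\right) = \left(3 + Q\right) \left(2 + Q\right) = \left(2 + Q\right) \left(3 + Q\right)$)
$s{\left(b \right)} = 5 + b$
$s{\left(\left(4 + Z\right)^{2} \right)} a{\left(9 \right)} = \left(5 + \left(4 + 2\right)^{2}\right) \left(6 + 9^{2} + 5 \cdot 9\right) = \left(5 + 6^{2}\right) \left(6 + 81 + 45\right) = \left(5 + 36\right) 132 = 41 \cdot 132 = 5412$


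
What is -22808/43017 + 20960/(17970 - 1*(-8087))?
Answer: 307328264/1120893969 ≈ 0.27418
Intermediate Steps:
-22808/43017 + 20960/(17970 - 1*(-8087)) = -22808*1/43017 + 20960/(17970 + 8087) = -22808/43017 + 20960/26057 = 307328264/1120893969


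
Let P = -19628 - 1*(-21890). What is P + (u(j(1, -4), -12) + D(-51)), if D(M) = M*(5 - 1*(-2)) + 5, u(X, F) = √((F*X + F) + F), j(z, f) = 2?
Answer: 1910 + 4*I*√3 ≈ 1910.0 + 6.9282*I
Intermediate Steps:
u(X, F) = √(2*F + F*X) (u(X, F) = √((F + F*X) + F) = √(2*F + F*X))
P = 2262 (P = -19628 + 21890 = 2262)
D(M) = 5 + 7*M (D(M) = M*(5 + 2) + 5 = M*7 + 5 = 7*M + 5 = 5 + 7*M)
P + (u(j(1, -4), -12) + D(-51)) = 2262 + (√(-12*(2 + 2)) + (5 + 7*(-51))) = 2262 + (√(-12*4) + (5 - 357)) = 2262 + (√(-48) - 352) = 2262 + (4*I*√3 - 352) = 2262 + (-352 + 4*I*√3) = 1910 + 4*I*√3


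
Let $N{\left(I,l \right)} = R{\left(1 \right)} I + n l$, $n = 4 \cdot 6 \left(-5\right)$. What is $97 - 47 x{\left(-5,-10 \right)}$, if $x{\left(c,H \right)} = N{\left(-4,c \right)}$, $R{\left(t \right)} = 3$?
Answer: $-27539$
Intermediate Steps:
$n = -120$ ($n = 24 \left(-5\right) = -120$)
$N{\left(I,l \right)} = - 120 l + 3 I$ ($N{\left(I,l \right)} = 3 I - 120 l = - 120 l + 3 I$)
$x{\left(c,H \right)} = -12 - 120 c$ ($x{\left(c,H \right)} = - 120 c + 3 \left(-4\right) = - 120 c - 12 = -12 - 120 c$)
$97 - 47 x{\left(-5,-10 \right)} = 97 - 47 \left(-12 - -600\right) = 97 - 47 \left(-12 + 600\right) = 97 - 27636 = -27539$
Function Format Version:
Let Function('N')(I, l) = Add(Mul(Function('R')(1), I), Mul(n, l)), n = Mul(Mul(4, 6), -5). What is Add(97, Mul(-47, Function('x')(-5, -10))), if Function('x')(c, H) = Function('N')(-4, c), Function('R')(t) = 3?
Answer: -27539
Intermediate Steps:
n = -120 (n = Mul(24, -5) = -120)
Function('N')(I, l) = Add(Mul(-120, l), Mul(3, I)) (Function('N')(I, l) = Add(Mul(3, I), Mul(-120, l)) = Add(Mul(-120, l), Mul(3, I)))
Function('x')(c, H) = Add(-12, Mul(-120, c)) (Function('x')(c, H) = Add(Mul(-120, c), Mul(3, -4)) = Add(Mul(-120, c), -12) = Add(-12, Mul(-120, c)))
Add(97, Mul(-47, Function('x')(-5, -10))) = Add(97, Mul(-47, Add(-12, Mul(-120, -5)))) = Add(97, Mul(-47, Add(-12, 600))) = Add(97, Mul(-47, 588)) = Add(97, -27636) = -27539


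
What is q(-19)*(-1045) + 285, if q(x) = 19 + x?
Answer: 285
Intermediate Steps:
q(-19)*(-1045) + 285 = (19 - 19)*(-1045) + 285 = 0*(-1045) + 285 = 0 + 285 = 285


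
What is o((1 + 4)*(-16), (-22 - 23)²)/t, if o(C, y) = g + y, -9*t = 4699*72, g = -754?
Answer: -1271/37592 ≈ -0.033810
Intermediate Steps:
t = -37592 (t = -4699*72/9 = -⅑*338328 = -37592)
o(C, y) = -754 + y
o((1 + 4)*(-16), (-22 - 23)²)/t = (-754 + (-22 - 23)²)/(-37592) = (-754 + (-45)²)*(-1/37592) = (-754 + 2025)*(-1/37592) = 1271*(-1/37592) = -1271/37592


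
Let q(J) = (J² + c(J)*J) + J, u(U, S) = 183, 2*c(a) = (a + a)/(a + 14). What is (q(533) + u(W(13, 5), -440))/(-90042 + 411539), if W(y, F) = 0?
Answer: 156072424/175858859 ≈ 0.88749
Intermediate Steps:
c(a) = a/(14 + a) (c(a) = ((a + a)/(a + 14))/2 = ((2*a)/(14 + a))/2 = (2*a/(14 + a))/2 = a/(14 + a))
q(J) = J + J² + J²/(14 + J) (q(J) = (J² + (J/(14 + J))*J) + J = (J² + J²/(14 + J)) + J = J + J² + J²/(14 + J))
(q(533) + u(W(13, 5), -440))/(-90042 + 411539) = (533*(533 + (1 + 533)*(14 + 533))/(14 + 533) + 183)/(-90042 + 411539) = (533*(533 + 534*547)/547 + 183)/321497 = (533*(1/547)*(533 + 292098) + 183)*(1/321497) = (533*(1/547)*292631 + 183)*(1/321497) = (155972323/547 + 183)*(1/321497) = (156072424/547)*(1/321497) = 156072424/175858859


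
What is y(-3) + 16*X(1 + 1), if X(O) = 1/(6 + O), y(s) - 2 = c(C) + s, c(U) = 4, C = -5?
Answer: 5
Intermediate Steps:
y(s) = 6 + s (y(s) = 2 + (4 + s) = 6 + s)
y(-3) + 16*X(1 + 1) = (6 - 3) + 16/(6 + (1 + 1)) = 3 + 16/(6 + 2) = 3 + 16/8 = 3 + 16*(1/8) = 3 + 2 = 5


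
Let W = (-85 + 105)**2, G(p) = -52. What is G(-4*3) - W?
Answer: -452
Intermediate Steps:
W = 400 (W = 20**2 = 400)
G(-4*3) - W = -52 - 1*400 = -52 - 400 = -452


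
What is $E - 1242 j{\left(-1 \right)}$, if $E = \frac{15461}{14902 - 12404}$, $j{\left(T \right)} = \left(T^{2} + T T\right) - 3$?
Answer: $\frac{3117977}{2498} \approx 1248.2$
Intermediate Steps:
$j{\left(T \right)} = -3 + 2 T^{2}$ ($j{\left(T \right)} = \left(T^{2} + T^{2}\right) - 3 = 2 T^{2} - 3 = -3 + 2 T^{2}$)
$E = \frac{15461}{2498}$ ($E = \frac{15461}{14902 - 12404} = \frac{15461}{2498} \approx 6.1894$)
$E - 1242 j{\left(-1 \right)} = \frac{15461}{2498} - 1242 \left(-3 + 2 \left(-1\right)^{2}\right) = \frac{15461}{2498} - 1242 \left(-3 + 2 \cdot 1\right) = \frac{15461}{2498} - 1242 \left(-3 + 2\right) = \frac{15461}{2498} - 1242 \left(-1\right) = \frac{15461}{2498} - -1242 = \frac{15461}{2498} + 1242 = \frac{3117977}{2498}$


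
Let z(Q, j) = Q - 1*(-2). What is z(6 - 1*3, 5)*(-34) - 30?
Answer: -200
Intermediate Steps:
z(Q, j) = 2 + Q (z(Q, j) = Q + 2 = 2 + Q)
z(6 - 1*3, 5)*(-34) - 30 = (2 + (6 - 1*3))*(-34) - 30 = (2 + (6 - 3))*(-34) - 30 = (2 + 3)*(-34) - 30 = 5*(-34) - 30 = -170 - 30 = -200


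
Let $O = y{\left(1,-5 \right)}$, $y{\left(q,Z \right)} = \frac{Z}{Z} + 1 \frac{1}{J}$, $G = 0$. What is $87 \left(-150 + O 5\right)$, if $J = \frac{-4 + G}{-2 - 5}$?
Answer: $- \frac{47415}{4} \approx -11854.0$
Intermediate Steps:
$J = \frac{4}{7}$ ($J = \frac{-4 + 0}{-2 - 5} = - \frac{4}{-7} = \left(-4\right) \left(- \frac{1}{7}\right) = \frac{4}{7} \approx 0.57143$)
$y{\left(q,Z \right)} = \frac{11}{4}$ ($y{\left(q,Z \right)} = \frac{Z}{Z} + 1 \frac{1}{\frac{4}{7}} = 1 + 1 \cdot \frac{7}{4} = 1 + \frac{7}{4} = \frac{11}{4}$)
$O = \frac{11}{4} \approx 2.75$
$87 \left(-150 + O 5\right) = 87 \left(-150 + \frac{11}{4} \cdot 5\right) = 87 \left(-150 + \frac{55}{4}\right) = 87 \left(- \frac{545}{4}\right) = - \frac{47415}{4}$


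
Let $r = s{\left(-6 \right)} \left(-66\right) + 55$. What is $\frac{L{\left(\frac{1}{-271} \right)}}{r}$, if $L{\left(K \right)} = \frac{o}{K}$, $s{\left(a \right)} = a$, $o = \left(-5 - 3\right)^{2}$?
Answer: $- \frac{17344}{451} \approx -38.457$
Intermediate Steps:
$o = 64$ ($o = \left(-8\right)^{2} = 64$)
$r = 451$ ($r = \left(-6\right) \left(-66\right) + 55 = 396 + 55 = 451$)
$L{\left(K \right)} = \frac{64}{K}$
$\frac{L{\left(\frac{1}{-271} \right)}}{r} = \frac{64 \frac{1}{\frac{1}{-271}}}{451} = \frac{64}{- \frac{1}{271}} \cdot \frac{1}{451} = 64 \left(-271\right) \frac{1}{451} = \left(-17344\right) \frac{1}{451} = - \frac{17344}{451}$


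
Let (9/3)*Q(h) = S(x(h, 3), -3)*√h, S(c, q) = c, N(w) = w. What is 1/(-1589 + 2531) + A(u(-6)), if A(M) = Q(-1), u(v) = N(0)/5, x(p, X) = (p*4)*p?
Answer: 1/942 + 4*I/3 ≈ 0.0010616 + 1.3333*I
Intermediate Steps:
x(p, X) = 4*p² (x(p, X) = (4*p)*p = 4*p²)
u(v) = 0 (u(v) = 0/5 = 0*(⅕) = 0)
Q(h) = 4*h^(5/2)/3 (Q(h) = ((4*h²)*√h)/3 = (4*h^(5/2))/3 = 4*h^(5/2)/3)
A(M) = 4*I/3 (A(M) = 4*(-1)^(5/2)/3 = 4*I/3)
1/(-1589 + 2531) + A(u(-6)) = 1/(-1589 + 2531) + 4*I/3 = 1/942 + 4*I/3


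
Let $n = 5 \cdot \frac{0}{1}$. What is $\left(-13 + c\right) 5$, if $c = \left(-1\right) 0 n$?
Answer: $-65$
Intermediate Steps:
$n = 0$ ($n = 5 \cdot 0 \cdot 1 = 5 \cdot 0 = 0$)
$c = 0$ ($c = \left(-1\right) 0 \cdot 0 = 0 \cdot 0 = 0$)
$\left(-13 + c\right) 5 = \left(-13 + 0\right) 5 = \left(-13\right) 5 = -65$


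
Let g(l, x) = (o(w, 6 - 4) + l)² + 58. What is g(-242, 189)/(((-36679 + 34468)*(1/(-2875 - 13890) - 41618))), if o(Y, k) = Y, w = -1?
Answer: 990928855/1542671679681 ≈ 0.00064235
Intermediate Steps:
g(l, x) = 58 + (-1 + l)² (g(l, x) = (-1 + l)² + 58 = 58 + (-1 + l)²)
g(-242, 189)/(((-36679 + 34468)*(1/(-2875 - 13890) - 41618))) = (58 + (-1 - 242)²)/(((-36679 + 34468)*(1/(-2875 - 13890) - 41618))) = (58 + (-243)²)/((-2211*(1/(-16765) - 41618))) = (58 + 59049)/((-2211*(-1/16765 - 41618))) = 59107/((-2211*(-697725771/16765))) = 59107/(1542671679681/16765) = 59107*(16765/1542671679681) = 990928855/1542671679681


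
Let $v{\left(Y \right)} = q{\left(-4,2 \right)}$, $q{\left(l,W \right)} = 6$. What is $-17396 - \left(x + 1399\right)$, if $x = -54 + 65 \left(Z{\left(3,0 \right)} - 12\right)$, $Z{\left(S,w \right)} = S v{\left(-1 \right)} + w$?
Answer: $-19131$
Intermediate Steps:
$v{\left(Y \right)} = 6$
$Z{\left(S,w \right)} = w + 6 S$ ($Z{\left(S,w \right)} = S 6 + w = 6 S + w = w + 6 S$)
$x = 336$ ($x = -54 + 65 \left(\left(0 + 6 \cdot 3\right) - 12\right) = -54 + 65 \left(\left(0 + 18\right) - 12\right) = -54 + 65 \left(18 - 12\right) = -54 + 65 \cdot 6 = -54 + 390 = 336$)
$-17396 - \left(x + 1399\right) = -17396 - \left(336 + 1399\right) = -17396 - 1735 = -19131$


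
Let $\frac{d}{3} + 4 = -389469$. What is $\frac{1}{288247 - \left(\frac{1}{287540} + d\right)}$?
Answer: $\frac{287540}{418849741639} \approx 6.865 \cdot 10^{-7}$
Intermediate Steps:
$d = -1168419$ ($d = -12 + 3 \left(-389469\right) = -12 - 1168407 = -1168419$)
$\frac{1}{288247 - \left(\frac{1}{287540} + d\right)} = \frac{1}{288247 + \left(\frac{1}{-287540} - -1168419\right)} = \frac{1}{288247 + \left(- \frac{1}{287540} + 1168419\right)} = \frac{1}{288247 + \frac{335967199259}{287540}} = \frac{1}{\frac{418849741639}{287540}} = \frac{287540}{418849741639}$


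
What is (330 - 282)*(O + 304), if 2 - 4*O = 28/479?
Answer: 7000728/479 ≈ 14615.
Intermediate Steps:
O = 465/958 (O = ½ - 7/479 = 465/958 ≈ 0.48539)
(330 - 282)*(O + 304) = (330 - 282)*(465/958 + 304) = 48*(291697/958) = 7000728/479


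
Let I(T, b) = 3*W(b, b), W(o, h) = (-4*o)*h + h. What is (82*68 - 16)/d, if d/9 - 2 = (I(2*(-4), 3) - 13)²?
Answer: 2780/56457 ≈ 0.049241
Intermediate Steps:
W(o, h) = h - 4*h*o (W(o, h) = -4*h*o + h = h - 4*h*o)
I(T, b) = 3*b*(1 - 4*b) (I(T, b) = 3*(b*(1 - 4*b)) = 3*b*(1 - 4*b))
d = 112914 (d = 18 + 9*(3*3*(1 - 4*3) - 13)² = 18 + 9*(3*3*(1 - 12) - 13)² = 18 + 9*(3*3*(-11) - 13)² = 18 + 9*(-99 - 13)² = 18 + 9*(-112)² = 18 + 9*12544 = 18 + 112896 = 112914)
(82*68 - 16)/d = (82*68 - 16)/112914 = (5576 - 16)*(1/112914) = 5560*(1/112914) = 2780/56457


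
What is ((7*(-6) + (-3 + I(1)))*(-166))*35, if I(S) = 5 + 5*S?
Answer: 203350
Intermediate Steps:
((7*(-6) + (-3 + I(1)))*(-166))*35 = ((7*(-6) + (-3 + (5 + 5*1)))*(-166))*35 = ((-42 + (-3 + (5 + 5)))*(-166))*35 = ((-42 + (-3 + 10))*(-166))*35 = ((-42 + 7)*(-166))*35 = -35*(-166)*35 = 5810*35 = 203350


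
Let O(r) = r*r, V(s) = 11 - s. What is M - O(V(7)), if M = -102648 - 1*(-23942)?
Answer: -78722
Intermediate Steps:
O(r) = r**2
M = -78706 (M = -102648 + 23942 = -78706)
M - O(V(7)) = -78706 - (11 - 1*7)**2 = -78706 - (11 - 7)**2 = -78706 - 1*4**2 = -78706 - 1*16 = -78706 - 16 = -78722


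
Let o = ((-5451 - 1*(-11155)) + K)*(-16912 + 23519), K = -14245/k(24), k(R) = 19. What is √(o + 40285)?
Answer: 2*√2957772427/19 ≈ 5724.8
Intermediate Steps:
K = -14245/19 ≈ -749.74
o = 621923517/19 (o = ((-5451 - 1*(-11155)) - 14245/19)*(-16912 + 23519) = ((-5451 + 11155) - 14245/19)*6607 = (5704 - 14245/19)*6607 = (94131/19)*6607 = 621923517/19 ≈ 3.2733e+7)
√(o + 40285) = √(621923517/19 + 40285) = √(622688932/19) = 2*√2957772427/19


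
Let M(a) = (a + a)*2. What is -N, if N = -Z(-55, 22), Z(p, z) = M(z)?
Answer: 88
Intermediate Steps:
M(a) = 4*a (M(a) = (2*a)*2 = 4*a)
Z(p, z) = 4*z
N = -88 (N = -4*22 = -1*88 = -88)
-N = -1*(-88) = 88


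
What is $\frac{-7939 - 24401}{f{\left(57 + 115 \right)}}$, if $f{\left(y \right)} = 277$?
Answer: $- \frac{32340}{277} \approx -116.75$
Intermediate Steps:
$\frac{-7939 - 24401}{f{\left(57 + 115 \right)}} = \frac{-7939 - 24401}{277} = \left(-7939 - 24401\right) \frac{1}{277} = \left(-32340\right) \frac{1}{277} = - \frac{32340}{277}$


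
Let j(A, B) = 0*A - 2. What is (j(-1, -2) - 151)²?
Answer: 23409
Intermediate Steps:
j(A, B) = -2 (j(A, B) = 0 - 2 = -2)
(j(-1, -2) - 151)² = (-2 - 151)² = (-153)² = 23409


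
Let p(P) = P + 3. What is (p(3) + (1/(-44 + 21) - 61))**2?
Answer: 1602756/529 ≈ 3029.8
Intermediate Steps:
p(P) = 3 + P
(p(3) + (1/(-44 + 21) - 61))**2 = ((3 + 3) + (1/(-44 + 21) - 61))**2 = (6 + (1/(-23) - 61))**2 = (6 + (-1/23 - 61))**2 = (6 - 1404/23)**2 = (-1266/23)**2 = 1602756/529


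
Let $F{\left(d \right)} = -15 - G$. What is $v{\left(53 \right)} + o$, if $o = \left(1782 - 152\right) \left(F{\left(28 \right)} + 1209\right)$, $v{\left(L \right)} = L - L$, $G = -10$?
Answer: $1962520$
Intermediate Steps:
$v{\left(L \right)} = 0$
$F{\left(d \right)} = -5$ ($F{\left(d \right)} = -15 - -10 = -15 + 10 = -5$)
$o = 1962520$ ($o = \left(1782 - 152\right) \left(-5 + 1209\right) = 1630 \cdot 1204 = 1962520$)
$v{\left(53 \right)} + o = 0 + 1962520 = 1962520$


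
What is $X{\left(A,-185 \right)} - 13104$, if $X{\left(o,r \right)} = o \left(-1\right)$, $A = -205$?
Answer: $-12899$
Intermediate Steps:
$X{\left(o,r \right)} = - o$
$X{\left(A,-185 \right)} - 13104 = \left(-1\right) \left(-205\right) - 13104 = 205 - 13104 = -12899$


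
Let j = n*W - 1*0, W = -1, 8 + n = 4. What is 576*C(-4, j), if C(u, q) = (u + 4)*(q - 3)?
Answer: 0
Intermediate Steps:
n = -4 (n = -8 + 4 = -4)
j = 4 (j = -4*(-1) - 1*0 = 4 + 0 = 4)
C(u, q) = (-3 + q)*(4 + u) (C(u, q) = (4 + u)*(-3 + q) = (-3 + q)*(4 + u))
576*C(-4, j) = 576*(-12 - 3*(-4) + 4*4 + 4*(-4)) = 576*(-12 + 12 + 16 - 16) = 576*0 = 0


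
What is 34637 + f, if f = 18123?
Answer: 52760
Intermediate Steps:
34637 + f = 34637 + 18123 = 52760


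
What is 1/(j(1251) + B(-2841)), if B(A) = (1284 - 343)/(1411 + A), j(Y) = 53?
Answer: 1430/74849 ≈ 0.019105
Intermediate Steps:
B(A) = 941/(1411 + A)
1/(j(1251) + B(-2841)) = 1/(53 + 941/(1411 - 2841)) = 1/(53 + 941/(-1430)) = 1/(53 + 941*(-1/1430)) = 1/(53 - 941/1430) = 1/(74849/1430) = 1430/74849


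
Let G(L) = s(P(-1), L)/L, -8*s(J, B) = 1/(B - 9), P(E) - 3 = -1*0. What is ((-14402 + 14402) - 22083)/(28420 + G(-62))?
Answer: -777674928/1000838719 ≈ -0.77702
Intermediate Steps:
P(E) = 3 (P(E) = 3 - 1*0 = 3 + 0 = 3)
s(J, B) = -1/(8*(-9 + B)) (s(J, B) = -1/(8*(B - 9)) = -1/(8*(-9 + B)))
G(L) = -1/(L*(-72 + 8*L)) (G(L) = (-1/(-72 + 8*L))/L = -1/(L*(-72 + 8*L)))
((-14402 + 14402) - 22083)/(28420 + G(-62)) = ((-14402 + 14402) - 22083)/(28420 - ⅛/(-62*(-9 - 62))) = (0 - 22083)/(28420 - ⅛*(-1/62)/(-71)) = -22083/(28420 - ⅛*(-1/62)*(-1/71)) = -22083/(28420 - 1/35216) = -22083/1000838719/35216 = -22083*35216/1000838719 = -777674928/1000838719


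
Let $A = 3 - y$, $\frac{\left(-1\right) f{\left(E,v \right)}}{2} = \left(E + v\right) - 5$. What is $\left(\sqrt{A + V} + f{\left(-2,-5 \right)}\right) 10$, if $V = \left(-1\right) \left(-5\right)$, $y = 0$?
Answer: $240 + 20 \sqrt{2} \approx 268.28$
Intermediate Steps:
$f{\left(E,v \right)} = 10 - 2 E - 2 v$ ($f{\left(E,v \right)} = - 2 \left(\left(E + v\right) - 5\right) = - 2 \left(-5 + E + v\right) = 10 - 2 E - 2 v$)
$A = 3$ ($A = 3 - 0 = 3 + 0 = 3$)
$V = 5$
$\left(\sqrt{A + V} + f{\left(-2,-5 \right)}\right) 10 = \left(\sqrt{3 + 5} - -24\right) 10 = \left(\sqrt{8} + \left(10 + 4 + 10\right)\right) 10 = \left(2 \sqrt{2} + 24\right) 10 = \left(24 + 2 \sqrt{2}\right) 10 = 240 + 20 \sqrt{2}$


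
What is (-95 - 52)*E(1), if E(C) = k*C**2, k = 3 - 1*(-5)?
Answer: -1176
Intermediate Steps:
k = 8 (k = 3 + 5 = 8)
E(C) = 8*C**2
(-95 - 52)*E(1) = (-95 - 52)*(8*1**2) = -1176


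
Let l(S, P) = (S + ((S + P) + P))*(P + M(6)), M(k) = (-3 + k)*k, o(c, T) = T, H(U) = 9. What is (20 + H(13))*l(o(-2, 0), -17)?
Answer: -986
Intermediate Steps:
M(k) = k*(-3 + k)
l(S, P) = (18 + P)*(2*P + 2*S) (l(S, P) = (S + ((S + P) + P))*(P + 6*(-3 + 6)) = (S + ((P + S) + P))*(P + 6*3) = (S + (S + 2*P))*(P + 18) = (2*P + 2*S)*(18 + P) = (18 + P)*(2*P + 2*S))
(20 + H(13))*l(o(-2, 0), -17) = (20 + 9)*(2*(-17)² + 36*(-17) + 36*0 + 2*(-17)*0) = 29*(2*289 - 612 + 0 + 0) = 29*(578 - 612 + 0 + 0) = 29*(-34) = -986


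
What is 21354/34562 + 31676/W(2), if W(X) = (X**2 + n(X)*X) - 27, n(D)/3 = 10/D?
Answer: 547467695/120967 ≈ 4525.8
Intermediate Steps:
n(D) = 30/D (n(D) = 3*(10/D) = 30/D)
W(X) = 3 + X**2 (W(X) = (X**2 + (30/X)*X) - 27 = (X**2 + 30) - 27 = (30 + X**2) - 27 = 3 + X**2)
21354/34562 + 31676/W(2) = 21354/34562 + 31676/(3 + 2**2) = 21354*(1/34562) + 31676/(3 + 4) = 10677/17281 + 31676/7 = 547467695/120967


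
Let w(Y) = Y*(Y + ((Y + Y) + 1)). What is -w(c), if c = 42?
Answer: -5334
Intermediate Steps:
w(Y) = Y*(1 + 3*Y) (w(Y) = Y*(Y + (2*Y + 1)) = Y*(Y + (1 + 2*Y)) = Y*(1 + 3*Y))
-w(c) = -42*(1 + 3*42) = -42*(1 + 126) = -42*127 = -1*5334 = -5334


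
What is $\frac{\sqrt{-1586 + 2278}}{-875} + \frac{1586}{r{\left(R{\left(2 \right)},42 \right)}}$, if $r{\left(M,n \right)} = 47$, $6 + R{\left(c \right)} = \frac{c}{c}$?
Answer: $\frac{1586}{47} - \frac{2 \sqrt{173}}{875} \approx 33.715$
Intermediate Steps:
$R{\left(c \right)} = -5$ ($R{\left(c \right)} = -6 + \frac{c}{c} = -6 + 1 = -5$)
$\frac{\sqrt{-1586 + 2278}}{-875} + \frac{1586}{r{\left(R{\left(2 \right)},42 \right)}} = \frac{\sqrt{-1586 + 2278}}{-875} + \frac{1586}{47} = \sqrt{692} \left(- \frac{1}{875}\right) + 1586 \cdot \frac{1}{47} = 2 \sqrt{173} \left(- \frac{1}{875}\right) + \frac{1586}{47} = - \frac{2 \sqrt{173}}{875} + \frac{1586}{47} = \frac{1586}{47} - \frac{2 \sqrt{173}}{875}$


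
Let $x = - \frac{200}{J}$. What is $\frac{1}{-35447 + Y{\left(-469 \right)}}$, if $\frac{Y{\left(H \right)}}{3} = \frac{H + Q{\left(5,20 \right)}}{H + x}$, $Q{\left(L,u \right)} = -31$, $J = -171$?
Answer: $- \frac{79999}{2835468053} \approx -2.8214 \cdot 10^{-5}$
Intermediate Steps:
$x = \frac{200}{171}$ ($x = - \frac{200}{-171} = \left(-200\right) \left(- \frac{1}{171}\right) = \frac{200}{171} \approx 1.1696$)
$Y{\left(H \right)} = \frac{3 \left(-31 + H\right)}{\frac{200}{171} + H}$ ($Y{\left(H \right)} = 3 \frac{H - 31}{H + \frac{200}{171}} = 3 \frac{-31 + H}{\frac{200}{171} + H} = \frac{3 \left(-31 + H\right)}{\frac{200}{171} + H}$)
$\frac{1}{-35447 + Y{\left(-469 \right)}} = \frac{1}{-35447 + \frac{513 \left(-31 - 469\right)}{200 + 171 \left(-469\right)}} = \frac{1}{-35447 + 513 \frac{1}{200 - 80199} \left(-500\right)} = \frac{1}{-35447 + 513 \frac{1}{-79999} \left(-500\right)} = \frac{1}{-35447 + 513 \left(- \frac{1}{79999}\right) \left(-500\right)} = \frac{1}{-35447 + \frac{256500}{79999}} = \frac{1}{- \frac{2835468053}{79999}} = - \frac{79999}{2835468053}$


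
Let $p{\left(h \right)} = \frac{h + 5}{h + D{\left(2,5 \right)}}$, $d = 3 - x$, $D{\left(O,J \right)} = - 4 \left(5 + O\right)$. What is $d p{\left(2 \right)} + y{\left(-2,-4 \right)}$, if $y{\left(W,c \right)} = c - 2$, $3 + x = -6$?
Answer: $- \frac{120}{13} \approx -9.2308$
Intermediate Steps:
$x = -9$ ($x = -3 - 6 = -9$)
$D{\left(O,J \right)} = -20 - 4 O$
$y{\left(W,c \right)} = -2 + c$
$d = 12$ ($d = 3 - -9 = 3 + 9 = 12$)
$p{\left(h \right)} = \frac{5 + h}{-28 + h}$ ($p{\left(h \right)} = \frac{h + 5}{h - 28} = \frac{5 + h}{h - 28} = \frac{5 + h}{-28 + h}$)
$d p{\left(2 \right)} + y{\left(-2,-4 \right)} = 12 \frac{5 + 2}{-28 + 2} - 6 = 12 \frac{1}{-26} \cdot 7 - 6 = 12 \left(\left(- \frac{1}{26}\right) 7\right) - 6 = 12 \left(- \frac{7}{26}\right) - 6 = - \frac{42}{13} - 6 = - \frac{120}{13}$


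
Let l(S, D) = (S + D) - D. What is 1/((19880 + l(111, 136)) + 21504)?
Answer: 1/41495 ≈ 2.4099e-5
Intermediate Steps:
l(S, D) = S (l(S, D) = (D + S) - D = S)
1/((19880 + l(111, 136)) + 21504) = 1/((19880 + 111) + 21504) = 1/(19991 + 21504) = 1/41495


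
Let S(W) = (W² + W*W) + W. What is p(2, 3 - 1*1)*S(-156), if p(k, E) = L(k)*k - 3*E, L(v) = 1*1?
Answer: -194064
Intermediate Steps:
L(v) = 1
S(W) = W + 2*W² (S(W) = (W² + W²) + W = 2*W² + W = W + 2*W²)
p(k, E) = k - 3*E (p(k, E) = 1*k - 3*E = k - 3*E)
p(2, 3 - 1*1)*S(-156) = (2 - 3*(3 - 1*1))*(-156*(1 + 2*(-156))) = (2 - 3*(3 - 1))*(-156*(1 - 312)) = (2 - 3*2)*(-156*(-311)) = (2 - 6)*48516 = -4*48516 = -194064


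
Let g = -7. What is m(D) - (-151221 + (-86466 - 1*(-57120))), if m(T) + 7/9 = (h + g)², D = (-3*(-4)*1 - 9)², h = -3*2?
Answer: 1626617/9 ≈ 1.8074e+5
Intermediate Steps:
h = -6
D = 9 (D = (12*1 - 9)² = (12 - 9)² = 3² = 9)
m(T) = 1514/9 (m(T) = -7/9 + (-6 - 7)² = -7/9 + (-13)² = -7/9 + 169 = 1514/9)
m(D) - (-151221 + (-86466 - 1*(-57120))) = 1514/9 - (-151221 + (-86466 - 1*(-57120))) = 1514/9 - (-151221 + (-86466 + 57120)) = 1514/9 - (-151221 - 29346) = 1514/9 - 1*(-180567) = 1514/9 + 180567 = 1626617/9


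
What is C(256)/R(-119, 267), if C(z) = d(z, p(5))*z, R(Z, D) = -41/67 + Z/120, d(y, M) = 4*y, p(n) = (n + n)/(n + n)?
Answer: -2107637760/12893 ≈ -1.6347e+5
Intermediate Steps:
p(n) = 1 (p(n) = (2*n)/((2*n)) = (2*n)*(1/(2*n)) = 1)
R(Z, D) = -41/67 + Z/120 (R(Z, D) = -41*1/67 + Z*(1/120) = -41/67 + Z/120)
C(z) = 4*z**2 (C(z) = (4*z)*z = 4*z**2)
C(256)/R(-119, 267) = (4*256**2)/(-41/67 + (1/120)*(-119)) = (4*65536)/(-41/67 - 119/120) = 262144/(-12893/8040) = 262144*(-8040/12893) = -2107637760/12893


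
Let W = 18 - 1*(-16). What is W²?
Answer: 1156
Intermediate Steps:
W = 34 (W = 18 + 16 = 34)
W² = 34² = 1156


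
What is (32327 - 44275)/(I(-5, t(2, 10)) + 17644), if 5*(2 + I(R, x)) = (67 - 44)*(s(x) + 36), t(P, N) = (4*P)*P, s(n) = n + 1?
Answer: -59740/89429 ≈ -0.66802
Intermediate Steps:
s(n) = 1 + n
t(P, N) = 4*P²
I(R, x) = 841/5 + 23*x/5 (I(R, x) = -2 + ((67 - 44)*((1 + x) + 36))/5 = -2 + (23*(37 + x))/5 = -2 + (851 + 23*x)/5 = -2 + (851/5 + 23*x/5) = 841/5 + 23*x/5)
(32327 - 44275)/(I(-5, t(2, 10)) + 17644) = (32327 - 44275)/((841/5 + 23*(4*2²)/5) + 17644) = -11948/((841/5 + 23*(4*4)/5) + 17644) = -11948/((841/5 + (23/5)*16) + 17644) = -11948/((841/5 + 368/5) + 17644) = -11948/(1209/5 + 17644) = -11948/89429/5 = -11948*5/89429 = -59740/89429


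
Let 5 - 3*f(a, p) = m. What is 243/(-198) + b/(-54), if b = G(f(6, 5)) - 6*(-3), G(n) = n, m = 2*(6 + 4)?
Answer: -436/297 ≈ -1.4680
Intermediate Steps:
m = 20 (m = 2*10 = 20)
f(a, p) = -5 (f(a, p) = 5/3 - 1/3*20 = 5/3 - 20/3 = -5)
b = 13 (b = -5 - 6*(-3) = -5 + 18 = 13)
243/(-198) + b/(-54) = 243/(-198) + 13/(-54) = 243*(-1/198) + 13*(-1/54) = -27/22 - 13/54 = -436/297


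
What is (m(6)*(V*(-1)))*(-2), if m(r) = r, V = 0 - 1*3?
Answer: -36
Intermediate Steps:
V = -3 (V = 0 - 3 = -3)
(m(6)*(V*(-1)))*(-2) = (6*(-3*(-1)))*(-2) = (6*3)*(-2) = 18*(-2) = -36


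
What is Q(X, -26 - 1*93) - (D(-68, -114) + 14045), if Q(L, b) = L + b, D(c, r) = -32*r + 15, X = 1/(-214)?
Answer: -3814979/214 ≈ -17827.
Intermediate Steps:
X = -1/214 ≈ -0.0046729
D(c, r) = 15 - 32*r
Q(X, -26 - 1*93) - (D(-68, -114) + 14045) = (-1/214 + (-26 - 1*93)) - ((15 - 32*(-114)) + 14045) = (-1/214 + (-26 - 93)) - ((15 + 3648) + 14045) = (-1/214 - 119) - (3663 + 14045) = -25467/214 - 1*17708 = -25467/214 - 17708 = -3814979/214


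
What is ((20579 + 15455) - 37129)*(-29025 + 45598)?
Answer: -18147435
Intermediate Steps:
((20579 + 15455) - 37129)*(-29025 + 45598) = (36034 - 37129)*16573 = -1095*16573 = -18147435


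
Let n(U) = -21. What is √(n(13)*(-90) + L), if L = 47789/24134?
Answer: √1101983756566/24134 ≈ 43.497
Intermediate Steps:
L = 47789/24134 (L = 47789*(1/24134) = 47789/24134 ≈ 1.9802)
√(n(13)*(-90) + L) = √(-21*(-90) + 47789/24134) = √(1890 + 47789/24134) = √(45661049/24134) = √1101983756566/24134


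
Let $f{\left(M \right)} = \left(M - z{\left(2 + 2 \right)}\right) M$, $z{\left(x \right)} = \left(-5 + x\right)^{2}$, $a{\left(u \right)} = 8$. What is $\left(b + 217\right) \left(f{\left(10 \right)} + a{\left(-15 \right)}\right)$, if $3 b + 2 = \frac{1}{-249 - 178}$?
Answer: $\frac{1293236}{61} \approx 21201.0$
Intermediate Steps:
$b = - \frac{285}{427}$ ($b = - \frac{2}{3} + \frac{1}{3 \left(-249 - 178\right)} = - \frac{2}{3} + \frac{1}{3 \left(-427\right)} = - \frac{2}{3} + \frac{1}{3} \left(- \frac{1}{427}\right) = - \frac{2}{3} - \frac{1}{1281} = - \frac{285}{427} \approx -0.66745$)
$f{\left(M \right)} = M \left(-1 + M\right)$ ($f{\left(M \right)} = \left(M - \left(-5 + \left(2 + 2\right)\right)^{2}\right) M = \left(M - \left(-5 + 4\right)^{2}\right) M = \left(M - \left(-1\right)^{2}\right) M = \left(M - 1\right) M = \left(-1 + M\right) M = M \left(-1 + M\right)$)
$\left(b + 217\right) \left(f{\left(10 \right)} + a{\left(-15 \right)}\right) = \left(- \frac{285}{427} + 217\right) \left(10 \left(-1 + 10\right) + 8\right) = \frac{92374 \left(10 \cdot 9 + 8\right)}{427} = \frac{92374 \left(90 + 8\right)}{427} = \frac{92374}{427} \cdot 98 = \frac{1293236}{61}$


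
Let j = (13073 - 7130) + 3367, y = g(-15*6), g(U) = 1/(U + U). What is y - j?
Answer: -1675801/180 ≈ -9310.0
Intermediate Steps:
g(U) = 1/(2*U)
y = -1/180 (y = 1/(2*((-15*6))) = (1/2)/(-90) = (1/2)*(-1/90) = -1/180 ≈ -0.0055556)
j = 9310 (j = 5943 + 3367 = 9310)
y - j = -1/180 - 1*9310 = -1/180 - 9310 = -1675801/180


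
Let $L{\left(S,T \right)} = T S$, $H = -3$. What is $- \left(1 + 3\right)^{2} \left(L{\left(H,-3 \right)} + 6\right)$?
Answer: $-240$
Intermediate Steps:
$L{\left(S,T \right)} = S T$
$- \left(1 + 3\right)^{2} \left(L{\left(H,-3 \right)} + 6\right) = - \left(1 + 3\right)^{2} \left(\left(-3\right) \left(-3\right) + 6\right) = - 4^{2} \left(9 + 6\right) = - 16 \cdot 15 = \left(-1\right) 240 = -240$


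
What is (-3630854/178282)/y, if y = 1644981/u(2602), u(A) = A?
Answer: -4723741054/146635251321 ≈ -0.032214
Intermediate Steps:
y = 1644981/2602 ≈ 632.20
(-3630854/178282)/y = (-3630854/178282)/(1644981/2602) = -3630854*1/178282*(2602/1644981) = -1815427/89141*2602/1644981 = -4723741054/146635251321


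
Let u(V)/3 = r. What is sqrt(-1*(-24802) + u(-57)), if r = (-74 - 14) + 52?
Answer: sqrt(24694) ≈ 157.14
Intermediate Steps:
r = -36 (r = -88 + 52 = -36)
u(V) = -108 (u(V) = 3*(-36) = -108)
sqrt(-1*(-24802) + u(-57)) = sqrt(-1*(-24802) - 108) = sqrt(24802 - 108) = sqrt(24694)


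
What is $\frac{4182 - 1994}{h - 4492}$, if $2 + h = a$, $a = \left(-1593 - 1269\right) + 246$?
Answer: $- \frac{1094}{3555} \approx -0.30774$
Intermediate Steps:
$a = -2616$ ($a = -2862 + 246 = -2616$)
$h = -2618$ ($h = -2 - 2616 = -2618$)
$\frac{4182 - 1994}{h - 4492} = \frac{4182 - 1994}{-2618 - 4492} = \frac{2188}{-7110} = 2188 \left(- \frac{1}{7110}\right) = - \frac{1094}{3555}$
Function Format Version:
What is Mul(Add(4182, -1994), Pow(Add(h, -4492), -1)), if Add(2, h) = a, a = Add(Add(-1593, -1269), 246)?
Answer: Rational(-1094, 3555) ≈ -0.30774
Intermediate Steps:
a = -2616 (a = Add(-2862, 246) = -2616)
h = -2618 (h = Add(-2, -2616) = -2618)
Mul(Add(4182, -1994), Pow(Add(h, -4492), -1)) = Mul(Add(4182, -1994), Pow(Add(-2618, -4492), -1)) = Mul(2188, Pow(-7110, -1)) = Mul(2188, Rational(-1, 7110)) = Rational(-1094, 3555)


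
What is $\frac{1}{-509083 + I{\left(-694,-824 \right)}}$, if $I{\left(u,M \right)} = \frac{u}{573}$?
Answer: $- \frac{573}{291705253} \approx -1.9643 \cdot 10^{-6}$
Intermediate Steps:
$I{\left(u,M \right)} = \frac{u}{573}$ ($I{\left(u,M \right)} = u \frac{1}{573} = \frac{u}{573}$)
$\frac{1}{-509083 + I{\left(-694,-824 \right)}} = \frac{1}{-509083 + \frac{1}{573} \left(-694\right)} = \frac{1}{-509083 - \frac{694}{573}} = \frac{1}{- \frac{291705253}{573}} = - \frac{573}{291705253}$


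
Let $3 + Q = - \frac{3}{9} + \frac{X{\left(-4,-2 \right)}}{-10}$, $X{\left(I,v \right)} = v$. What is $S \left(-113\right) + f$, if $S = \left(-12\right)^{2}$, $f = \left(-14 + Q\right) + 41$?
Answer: $- \frac{243722}{15} \approx -16248.0$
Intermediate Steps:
$Q = - \frac{47}{15}$ ($Q = -3 - \left(- \frac{1}{5} + \frac{1}{3}\right) = -3 - \frac{2}{15} = - \frac{47}{15} \approx -3.1333$)
$f = \frac{358}{15}$ ($f = \left(-14 - \frac{47}{15}\right) + 41 = - \frac{257}{15} + 41 = \frac{358}{15} \approx 23.867$)
$S = 144$
$S \left(-113\right) + f = 144 \left(-113\right) + \frac{358}{15} = -16272 + \frac{358}{15} = - \frac{243722}{15}$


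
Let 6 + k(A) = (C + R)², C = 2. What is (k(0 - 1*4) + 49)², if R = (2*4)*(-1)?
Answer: 6241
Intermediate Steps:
R = -8 (R = 8*(-1) = -8)
k(A) = 30 (k(A) = -6 + (2 - 8)² = -6 + (-6)² = -6 + 36 = 30)
(k(0 - 1*4) + 49)² = (30 + 49)² = 79² = 6241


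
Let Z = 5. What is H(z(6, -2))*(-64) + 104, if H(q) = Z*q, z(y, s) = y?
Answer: -1816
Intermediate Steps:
H(q) = 5*q
H(z(6, -2))*(-64) + 104 = (5*6)*(-64) + 104 = 30*(-64) + 104 = -1920 + 104 = -1816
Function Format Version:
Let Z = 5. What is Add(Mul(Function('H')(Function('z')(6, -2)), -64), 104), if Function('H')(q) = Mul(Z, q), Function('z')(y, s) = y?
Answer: -1816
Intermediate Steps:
Function('H')(q) = Mul(5, q)
Add(Mul(Function('H')(Function('z')(6, -2)), -64), 104) = Add(Mul(Mul(5, 6), -64), 104) = Add(Mul(30, -64), 104) = Add(-1920, 104) = -1816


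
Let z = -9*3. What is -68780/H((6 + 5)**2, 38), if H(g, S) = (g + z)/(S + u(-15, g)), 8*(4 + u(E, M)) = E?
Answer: -4419115/188 ≈ -23506.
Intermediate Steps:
u(E, M) = -4 + E/8
z = -27
H(g, S) = (-27 + g)/(-47/8 + S) (H(g, S) = (g - 27)/(S + (-4 + (1/8)*(-15))) = (-27 + g)/(S + (-4 - 15/8)) = (-27 + g)/(S - 47/8) = (-27 + g)/(-47/8 + S))
-68780/H((6 + 5)**2, 38) = -68780*(-47 + 8*38)/(8*(-27 + (6 + 5)**2)) = -68780*(-47 + 304)/(8*(-27 + 11**2)) = -68780*257/(8*(-27 + 121)) = -68780/(8*(1/257)*94) = -68780/752/257 = -68780*257/752 = -4419115/188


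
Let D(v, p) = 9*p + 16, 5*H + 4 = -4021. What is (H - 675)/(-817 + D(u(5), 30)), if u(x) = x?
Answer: 1480/531 ≈ 2.7872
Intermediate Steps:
H = -805 (H = -⅘ + (⅕)*(-4021) = -⅘ - 4021/5 = -805)
D(v, p) = 16 + 9*p
(H - 675)/(-817 + D(u(5), 30)) = (-805 - 675)/(-817 + (16 + 9*30)) = -1480/(-817 + (16 + 270)) = -1480/(-817 + 286) = -1480/(-531) = -1480*(-1/531) = 1480/531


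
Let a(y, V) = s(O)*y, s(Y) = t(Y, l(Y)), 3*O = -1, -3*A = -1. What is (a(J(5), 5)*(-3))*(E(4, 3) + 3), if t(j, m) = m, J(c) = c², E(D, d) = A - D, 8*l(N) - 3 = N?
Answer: 50/3 ≈ 16.667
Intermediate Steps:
A = ⅓ (A = -⅓*(-1) = ⅓ ≈ 0.33333)
l(N) = 3/8 + N/8
O = -⅓ (O = (⅓)*(-1) = -⅓ ≈ -0.33333)
E(D, d) = ⅓ - D
s(Y) = 3/8 + Y/8
a(y, V) = y/3 (a(y, V) = (3/8 + (⅛)*(-⅓))*y = (3/8 - 1/24)*y = y/3)
(a(J(5), 5)*(-3))*(E(4, 3) + 3) = (((⅓)*5²)*(-3))*((⅓ - 1*4) + 3) = (((⅓)*25)*(-3))*((⅓ - 4) + 3) = ((25/3)*(-3))*(-11/3 + 3) = -25*(-⅔) = 50/3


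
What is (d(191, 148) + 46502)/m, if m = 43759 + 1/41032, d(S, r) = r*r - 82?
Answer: 2803470368/1795519289 ≈ 1.5614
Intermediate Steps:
d(S, r) = -82 + r**2 (d(S, r) = r**2 - 82 = -82 + r**2)
m = 1795519289/41032 (m = 43759 + 1/41032 = 1795519289/41032 ≈ 43759.)
(d(191, 148) + 46502)/m = ((-82 + 148**2) + 46502)/(1795519289/41032) = ((-82 + 21904) + 46502)*(41032/1795519289) = (21822 + 46502)*(41032/1795519289) = 68324*(41032/1795519289) = 2803470368/1795519289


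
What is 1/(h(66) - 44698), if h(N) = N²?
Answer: -1/40342 ≈ -2.4788e-5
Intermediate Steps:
1/(h(66) - 44698) = 1/(66² - 44698) = 1/(4356 - 44698) = 1/(-40342) = -1/40342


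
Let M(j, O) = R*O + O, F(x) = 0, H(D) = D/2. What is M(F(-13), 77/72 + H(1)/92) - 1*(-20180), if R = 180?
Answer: 8435065/414 ≈ 20375.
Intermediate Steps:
H(D) = D/2 (H(D) = D*(½) = D/2)
M(j, O) = 181*O (M(j, O) = 180*O + O = 181*O)
M(F(-13), 77/72 + H(1)/92) - 1*(-20180) = 181*(77/72 + ((½)*1)/92) - 1*(-20180) = 181*(77*(1/72) + (½)*(1/92)) + 20180 = 181*(77/72 + 1/184) + 20180 = 181*(445/414) + 20180 = 80545/414 + 20180 = 8435065/414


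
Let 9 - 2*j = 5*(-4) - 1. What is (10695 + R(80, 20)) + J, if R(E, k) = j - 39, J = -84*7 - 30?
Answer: 10053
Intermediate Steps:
j = 15 (j = 9/2 - (5*(-4) - 1)/2 = 9/2 - (-20 - 1)/2 = 9/2 - 1/2*(-21) = 9/2 + 21/2 = 15)
J = -618 (J = -588 - 30 = -618)
R(E, k) = -24 (R(E, k) = 15 - 39 = -24)
(10695 + R(80, 20)) + J = (10695 - 24) - 618 = 10671 - 618 = 10053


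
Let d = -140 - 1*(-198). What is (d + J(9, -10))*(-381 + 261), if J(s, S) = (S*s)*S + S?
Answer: -113760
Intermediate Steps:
J(s, S) = S + s*S² (J(s, S) = s*S² + S = S + s*S²)
d = 58 (d = -140 + 198 = 58)
(d + J(9, -10))*(-381 + 261) = (58 - 10*(1 - 10*9))*(-381 + 261) = (58 - 10*(1 - 90))*(-120) = (58 - 10*(-89))*(-120) = (58 + 890)*(-120) = 948*(-120) = -113760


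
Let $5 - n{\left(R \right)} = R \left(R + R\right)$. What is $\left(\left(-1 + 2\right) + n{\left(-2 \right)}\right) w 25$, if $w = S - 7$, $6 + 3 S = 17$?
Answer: $\frac{500}{3} \approx 166.67$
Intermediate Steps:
$n{\left(R \right)} = 5 - 2 R^{2}$ ($n{\left(R \right)} = 5 - R \left(R + R\right) = 5 - R 2 R = 5 - 2 R^{2}$)
$S = \frac{11}{3}$ ($S = -2 + \frac{1}{3} \cdot 17 = -2 + \frac{17}{3} = \frac{11}{3} \approx 3.6667$)
$w = - \frac{10}{3}$ ($w = \frac{11}{3} - 7 = - \frac{10}{3} \approx -3.3333$)
$\left(\left(-1 + 2\right) + n{\left(-2 \right)}\right) w 25 = \left(\left(-1 + 2\right) + \left(5 - 2 \left(-2\right)^{2}\right)\right) \left(- \frac{10}{3}\right) 25 = \left(1 + \left(5 - 8\right)\right) \left(- \frac{10}{3}\right) 25 = \left(1 - 3\right) \left(- \frac{10}{3}\right) 25 = \left(-2\right) \left(- \frac{10}{3}\right) 25 = \frac{20}{3} \cdot 25 = \frac{500}{3}$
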